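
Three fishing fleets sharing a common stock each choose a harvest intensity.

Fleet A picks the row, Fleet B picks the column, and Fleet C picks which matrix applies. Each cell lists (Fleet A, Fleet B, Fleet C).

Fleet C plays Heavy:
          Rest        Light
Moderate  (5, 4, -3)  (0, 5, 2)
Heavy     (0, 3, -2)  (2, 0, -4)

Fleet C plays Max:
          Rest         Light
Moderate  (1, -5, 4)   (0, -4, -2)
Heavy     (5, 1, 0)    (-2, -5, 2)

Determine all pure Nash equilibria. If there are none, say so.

For each player, find the best response to each opponent profile; mutual best responses are the pure NE.
Fleet A against (Rest, Heavy): payoffs 5, 0 → best response Moderate.
Fleet A against (Rest, Max): payoffs 1, 5 → best response Heavy.
Fleet A against (Light, Heavy): payoffs 0, 2 → best response Heavy.
Fleet A against (Light, Max): payoffs 0, -2 → best response Moderate.
Fleet B against (Moderate, Heavy): payoffs 4, 5 → best response Light.
Fleet B against (Moderate, Max): payoffs -5, -4 → best response Light.
Fleet B against (Heavy, Heavy): payoffs 3, 0 → best response Rest.
Fleet B against (Heavy, Max): payoffs 1, -5 → best response Rest.
Fleet C against (Moderate, Rest): payoffs -3, 4 → best response Max.
Fleet C against (Moderate, Light): payoffs 2, -2 → best response Heavy.
Fleet C against (Heavy, Rest): payoffs -2, 0 → best response Max.
Fleet C against (Heavy, Light): payoffs -4, 2 → best response Max.
Mutual best responses: (Heavy, Rest, Max).

(Heavy, Rest, Max)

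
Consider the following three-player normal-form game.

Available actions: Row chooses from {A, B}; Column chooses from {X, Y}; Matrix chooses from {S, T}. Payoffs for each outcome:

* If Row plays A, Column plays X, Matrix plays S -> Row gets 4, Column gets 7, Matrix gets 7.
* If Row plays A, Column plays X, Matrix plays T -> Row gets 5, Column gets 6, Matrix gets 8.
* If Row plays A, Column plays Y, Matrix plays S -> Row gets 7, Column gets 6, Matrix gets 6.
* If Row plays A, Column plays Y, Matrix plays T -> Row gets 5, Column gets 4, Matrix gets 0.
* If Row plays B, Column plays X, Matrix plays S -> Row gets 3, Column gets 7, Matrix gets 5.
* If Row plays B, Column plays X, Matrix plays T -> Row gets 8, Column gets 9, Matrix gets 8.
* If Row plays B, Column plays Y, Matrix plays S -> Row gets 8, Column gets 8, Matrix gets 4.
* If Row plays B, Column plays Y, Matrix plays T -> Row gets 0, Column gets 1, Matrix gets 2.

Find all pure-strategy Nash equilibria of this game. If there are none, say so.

(A, X, S): Matrix can switch to T (7 → 8). Not NE.
(A, X, T): Row can switch to B (5 → 8). Not NE.
(A, Y, S): Row can switch to B (7 → 8). Not NE.
(A, Y, T): Column can switch to X (4 → 6). Not NE.
(B, X, S): Row can switch to A (3 → 4). Not NE.
(B, X, T): Row gets 8, best alternative 5; Column gets 9, best alternative 1; Matrix gets 8, best alternative 5. No profitable deviation — NE.
(B, Y, S): Row gets 8, best alternative 7; Column gets 8, best alternative 7; Matrix gets 4, best alternative 2. No profitable deviation — NE.
(B, Y, T): Row can switch to A (0 → 5). Not NE.

(B, X, T) and (B, Y, S)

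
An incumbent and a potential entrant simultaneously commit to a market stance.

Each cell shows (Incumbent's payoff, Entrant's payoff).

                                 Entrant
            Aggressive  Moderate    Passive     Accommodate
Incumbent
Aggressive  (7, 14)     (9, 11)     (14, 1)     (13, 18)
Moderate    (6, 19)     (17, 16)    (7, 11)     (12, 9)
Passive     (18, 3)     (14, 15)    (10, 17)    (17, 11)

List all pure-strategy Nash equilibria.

No pure-strategy Nash equilibrium.

Incumbent against Aggressive: payoffs 7, 6, 18 → best response Passive.
Incumbent against Moderate: payoffs 9, 17, 14 → best response Moderate.
Incumbent against Passive: payoffs 14, 7, 10 → best response Aggressive.
Incumbent against Accommodate: payoffs 13, 12, 17 → best response Passive.
Entrant against Aggressive: payoffs 14, 11, 1, 18 → best response Accommodate.
Entrant against Moderate: payoffs 19, 16, 11, 9 → best response Aggressive.
Entrant against Passive: payoffs 3, 15, 17, 11 → best response Passive.
No profile is a mutual best response for all players.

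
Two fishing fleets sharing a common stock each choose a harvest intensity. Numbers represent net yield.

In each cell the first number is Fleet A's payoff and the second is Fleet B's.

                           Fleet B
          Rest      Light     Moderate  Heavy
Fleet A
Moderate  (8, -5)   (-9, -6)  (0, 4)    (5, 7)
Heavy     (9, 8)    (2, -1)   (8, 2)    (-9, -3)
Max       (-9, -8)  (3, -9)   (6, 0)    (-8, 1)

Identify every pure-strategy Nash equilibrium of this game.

Fleet A against Rest: payoffs 8, 9, -9 → best response Heavy.
Fleet A against Light: payoffs -9, 2, 3 → best response Max.
Fleet A against Moderate: payoffs 0, 8, 6 → best response Heavy.
Fleet A against Heavy: payoffs 5, -9, -8 → best response Moderate.
Fleet B against Moderate: payoffs -5, -6, 4, 7 → best response Heavy.
Fleet B against Heavy: payoffs 8, -1, 2, -3 → best response Rest.
Fleet B against Max: payoffs -8, -9, 0, 1 → best response Heavy.
Mutual best responses: (Moderate, Heavy); (Heavy, Rest).

Pure-strategy Nash equilibria: (Moderate, Heavy) and (Heavy, Rest)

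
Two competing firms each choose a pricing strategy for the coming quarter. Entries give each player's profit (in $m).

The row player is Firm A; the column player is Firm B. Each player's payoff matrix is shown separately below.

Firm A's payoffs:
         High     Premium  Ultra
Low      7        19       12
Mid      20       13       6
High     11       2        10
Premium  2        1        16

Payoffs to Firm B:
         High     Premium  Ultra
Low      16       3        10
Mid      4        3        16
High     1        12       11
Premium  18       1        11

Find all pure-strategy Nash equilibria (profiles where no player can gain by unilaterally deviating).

This game has no pure Nash equilibrium.

Mark each player's best response to every combination of opponents' strategies; a profile where every player is best-responding is a pure Nash equilibrium.
Firm A against High: payoffs 7, 20, 11, 2 → best response Mid.
Firm A against Premium: payoffs 19, 13, 2, 1 → best response Low.
Firm A against Ultra: payoffs 12, 6, 10, 16 → best response Premium.
Firm B against Low: payoffs 16, 3, 10 → best response High.
Firm B against Mid: payoffs 4, 3, 16 → best response Ultra.
Firm B against High: payoffs 1, 12, 11 → best response Premium.
Firm B against Premium: payoffs 18, 1, 11 → best response High.
No profile is a mutual best response for all players.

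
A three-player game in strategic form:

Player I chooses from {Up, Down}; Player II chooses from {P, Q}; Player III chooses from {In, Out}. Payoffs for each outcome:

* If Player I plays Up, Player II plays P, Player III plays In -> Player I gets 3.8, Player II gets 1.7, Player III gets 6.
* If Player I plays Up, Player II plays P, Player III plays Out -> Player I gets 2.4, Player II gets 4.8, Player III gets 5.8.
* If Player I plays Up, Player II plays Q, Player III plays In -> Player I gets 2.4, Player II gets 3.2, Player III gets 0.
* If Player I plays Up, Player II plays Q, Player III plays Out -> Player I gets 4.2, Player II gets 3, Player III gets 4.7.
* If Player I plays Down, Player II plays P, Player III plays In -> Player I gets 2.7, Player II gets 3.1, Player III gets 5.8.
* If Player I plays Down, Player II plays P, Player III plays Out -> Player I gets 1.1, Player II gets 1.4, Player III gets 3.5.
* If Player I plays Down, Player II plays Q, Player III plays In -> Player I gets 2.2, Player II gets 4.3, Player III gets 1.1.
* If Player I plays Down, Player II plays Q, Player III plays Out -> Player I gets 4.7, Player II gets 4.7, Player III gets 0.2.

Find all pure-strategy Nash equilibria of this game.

none

Check each profile: it is a Nash equilibrium iff no player can strictly gain by switching unilaterally.
(Up, P, In): Player II can switch to Q (1.7 → 3.2). Not NE.
(Up, P, Out): Player III can switch to In (5.8 → 6). Not NE.
(Up, Q, In): Player III can switch to Out (0 → 4.7). Not NE.
(Up, Q, Out): Player I can switch to Down (4.2 → 4.7). Not NE.
(Down, P, In): Player I can switch to Up (2.7 → 3.8). Not NE.
(Down, P, Out): Player I can switch to Up (1.1 → 2.4). Not NE.
(Down, Q, In): Player I can switch to Up (2.2 → 2.4). Not NE.
(Down, Q, Out): Player III can switch to In (0.2 → 1.1). Not NE.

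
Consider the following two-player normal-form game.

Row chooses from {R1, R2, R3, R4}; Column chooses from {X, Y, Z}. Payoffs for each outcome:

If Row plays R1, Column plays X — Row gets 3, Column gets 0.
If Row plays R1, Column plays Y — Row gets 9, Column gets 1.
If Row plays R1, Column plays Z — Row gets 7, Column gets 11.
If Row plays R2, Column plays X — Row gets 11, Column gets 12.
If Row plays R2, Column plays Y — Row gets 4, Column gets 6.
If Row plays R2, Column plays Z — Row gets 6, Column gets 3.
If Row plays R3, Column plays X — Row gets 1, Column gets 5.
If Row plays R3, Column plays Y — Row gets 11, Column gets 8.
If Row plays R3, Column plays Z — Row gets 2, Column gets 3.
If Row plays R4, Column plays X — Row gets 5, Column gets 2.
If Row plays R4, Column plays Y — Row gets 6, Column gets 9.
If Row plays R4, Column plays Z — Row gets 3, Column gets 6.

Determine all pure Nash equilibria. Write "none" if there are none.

(R1, Z) and (R2, X) and (R3, Y)

Row against X: payoffs 3, 11, 1, 5 → best response R2.
Row against Y: payoffs 9, 4, 11, 6 → best response R3.
Row against Z: payoffs 7, 6, 2, 3 → best response R1.
Column against R1: payoffs 0, 1, 11 → best response Z.
Column against R2: payoffs 12, 6, 3 → best response X.
Column against R3: payoffs 5, 8, 3 → best response Y.
Column against R4: payoffs 2, 9, 6 → best response Y.
Mutual best responses: (R1, Z); (R2, X); (R3, Y).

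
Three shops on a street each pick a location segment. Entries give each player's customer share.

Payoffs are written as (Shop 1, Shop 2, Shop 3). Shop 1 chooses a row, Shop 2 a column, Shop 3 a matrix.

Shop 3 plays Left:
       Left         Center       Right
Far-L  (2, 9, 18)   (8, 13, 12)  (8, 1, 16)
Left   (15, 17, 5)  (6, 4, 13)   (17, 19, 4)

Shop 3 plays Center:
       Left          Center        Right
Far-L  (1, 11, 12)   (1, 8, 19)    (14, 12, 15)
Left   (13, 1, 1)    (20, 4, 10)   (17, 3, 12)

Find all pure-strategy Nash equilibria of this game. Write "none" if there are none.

This game has no pure Nash equilibrium.

(Far-L, Left, Left): Shop 1 can switch to Left (2 → 15). Not NE.
(Far-L, Left, Center): Shop 1 can switch to Left (1 → 13). Not NE.
(Far-L, Center, Left): Shop 3 can switch to Center (12 → 19). Not NE.
(Far-L, Center, Center): Shop 1 can switch to Left (1 → 20). Not NE.
(Far-L, Right, Left): Shop 1 can switch to Left (8 → 17). Not NE.
(Far-L, Right, Center): Shop 1 can switch to Left (14 → 17). Not NE.
(Left, Left, Left): Shop 2 can switch to Right (17 → 19). Not NE.
(Left, Left, Center): Shop 2 can switch to Center (1 → 4). Not NE.
(Left, Center, Left): Shop 1 can switch to Far-L (6 → 8). Not NE.
(Left, Center, Center): Shop 3 can switch to Left (10 → 13). Not NE.
(The remaining 2 profiles each have a profitable deviation by the same check.)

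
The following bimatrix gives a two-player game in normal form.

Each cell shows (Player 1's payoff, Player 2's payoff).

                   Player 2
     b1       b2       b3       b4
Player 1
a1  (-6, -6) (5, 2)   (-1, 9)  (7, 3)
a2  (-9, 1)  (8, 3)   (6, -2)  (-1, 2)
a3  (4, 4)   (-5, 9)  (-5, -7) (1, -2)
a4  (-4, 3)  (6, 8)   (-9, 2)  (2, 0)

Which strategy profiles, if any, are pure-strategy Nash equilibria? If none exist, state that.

Player 1 against b1: payoffs -6, -9, 4, -4 → best response a3.
Player 1 against b2: payoffs 5, 8, -5, 6 → best response a2.
Player 1 against b3: payoffs -1, 6, -5, -9 → best response a2.
Player 1 against b4: payoffs 7, -1, 1, 2 → best response a1.
Player 2 against a1: payoffs -6, 2, 9, 3 → best response b3.
Player 2 against a2: payoffs 1, 3, -2, 2 → best response b2.
Player 2 against a3: payoffs 4, 9, -7, -2 → best response b2.
Player 2 against a4: payoffs 3, 8, 2, 0 → best response b2.
Mutual best responses: (a2, b2).

The unique pure-strategy Nash equilibrium is (a2, b2).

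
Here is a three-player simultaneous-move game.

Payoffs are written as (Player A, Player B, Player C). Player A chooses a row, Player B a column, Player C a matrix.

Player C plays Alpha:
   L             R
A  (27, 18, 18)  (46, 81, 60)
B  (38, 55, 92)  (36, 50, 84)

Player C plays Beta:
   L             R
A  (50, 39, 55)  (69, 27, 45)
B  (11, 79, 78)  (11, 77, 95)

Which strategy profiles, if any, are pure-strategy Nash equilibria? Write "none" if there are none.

The pure Nash equilibria are (A, L, Beta); (A, R, Alpha); (B, L, Alpha).

For each strategy profile, look for a profitable unilateral deviation.
(A, L, Alpha): Player A can switch to B (27 → 38). Not NE.
(A, L, Beta): Player A gets 50, best alternative 11; Player B gets 39, best alternative 27; Player C gets 55, best alternative 18. No profitable deviation — NE.
(A, R, Alpha): Player A gets 46, best alternative 36; Player B gets 81, best alternative 18; Player C gets 60, best alternative 45. No profitable deviation — NE.
(A, R, Beta): Player B can switch to L (27 → 39). Not NE.
(B, L, Alpha): Player A gets 38, best alternative 27; Player B gets 55, best alternative 50; Player C gets 92, best alternative 78. No profitable deviation — NE.
(B, L, Beta): Player A can switch to A (11 → 50). Not NE.
(B, R, Alpha): Player A can switch to A (36 → 46). Not NE.
(B, R, Beta): Player A can switch to A (11 → 69). Not NE.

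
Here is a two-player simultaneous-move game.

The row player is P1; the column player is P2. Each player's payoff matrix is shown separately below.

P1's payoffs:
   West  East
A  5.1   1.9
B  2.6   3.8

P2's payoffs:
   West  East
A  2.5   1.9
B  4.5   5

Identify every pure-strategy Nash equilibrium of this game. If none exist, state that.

(A, West): P1 gets 5.1, best alternative 2.6; P2 gets 2.5, best alternative 1.9. No profitable deviation — NE.
(A, East): P1 can switch to B (1.9 → 3.8). Not NE.
(B, West): P1 can switch to A (2.6 → 5.1). Not NE.
(B, East): P1 gets 3.8, best alternative 1.9; P2 gets 5, best alternative 4.5. No profitable deviation — NE.

Pure-strategy Nash equilibria: (A, West); (B, East)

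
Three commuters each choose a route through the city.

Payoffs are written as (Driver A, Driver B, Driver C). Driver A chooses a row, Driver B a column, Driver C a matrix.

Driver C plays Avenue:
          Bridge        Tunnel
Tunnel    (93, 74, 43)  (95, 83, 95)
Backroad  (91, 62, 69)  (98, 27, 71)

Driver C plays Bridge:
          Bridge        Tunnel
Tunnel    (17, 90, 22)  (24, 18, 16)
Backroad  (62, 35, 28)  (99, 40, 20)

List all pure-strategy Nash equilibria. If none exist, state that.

Driver A against (Bridge, Avenue): payoffs 93, 91 → best response Tunnel.
Driver A against (Bridge, Bridge): payoffs 17, 62 → best response Backroad.
Driver A against (Tunnel, Avenue): payoffs 95, 98 → best response Backroad.
Driver A against (Tunnel, Bridge): payoffs 24, 99 → best response Backroad.
Driver B against (Tunnel, Avenue): payoffs 74, 83 → best response Tunnel.
Driver B against (Tunnel, Bridge): payoffs 90, 18 → best response Bridge.
Driver B against (Backroad, Avenue): payoffs 62, 27 → best response Bridge.
Driver B against (Backroad, Bridge): payoffs 35, 40 → best response Tunnel.
Driver C against (Tunnel, Bridge): payoffs 43, 22 → best response Avenue.
Driver C against (Tunnel, Tunnel): payoffs 95, 16 → best response Avenue.
Driver C against (Backroad, Bridge): payoffs 69, 28 → best response Avenue.
Driver C against (Backroad, Tunnel): payoffs 71, 20 → best response Avenue.
No profile is a mutual best response for all players.

This game has no pure Nash equilibrium.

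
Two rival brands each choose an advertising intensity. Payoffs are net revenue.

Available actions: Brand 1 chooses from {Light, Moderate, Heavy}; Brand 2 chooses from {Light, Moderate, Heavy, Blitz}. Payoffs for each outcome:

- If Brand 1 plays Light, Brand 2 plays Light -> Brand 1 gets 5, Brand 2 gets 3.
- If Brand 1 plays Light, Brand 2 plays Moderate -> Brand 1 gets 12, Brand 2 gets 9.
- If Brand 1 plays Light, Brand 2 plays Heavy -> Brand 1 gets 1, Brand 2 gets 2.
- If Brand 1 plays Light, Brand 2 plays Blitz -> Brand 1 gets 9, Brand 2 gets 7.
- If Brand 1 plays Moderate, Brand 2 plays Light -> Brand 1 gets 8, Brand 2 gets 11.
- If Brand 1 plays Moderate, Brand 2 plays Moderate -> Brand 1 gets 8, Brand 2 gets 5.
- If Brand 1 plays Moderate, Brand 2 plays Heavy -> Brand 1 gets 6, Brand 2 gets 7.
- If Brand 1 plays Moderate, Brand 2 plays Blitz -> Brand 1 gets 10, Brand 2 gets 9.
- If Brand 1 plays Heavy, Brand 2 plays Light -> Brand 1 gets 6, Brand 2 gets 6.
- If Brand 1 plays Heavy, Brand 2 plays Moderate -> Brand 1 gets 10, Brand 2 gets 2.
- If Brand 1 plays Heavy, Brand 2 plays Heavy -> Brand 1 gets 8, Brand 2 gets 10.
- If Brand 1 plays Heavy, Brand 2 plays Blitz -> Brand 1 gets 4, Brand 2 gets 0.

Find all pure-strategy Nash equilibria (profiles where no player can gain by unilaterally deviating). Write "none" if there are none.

Brand 1 against Light: payoffs 5, 8, 6 → best response Moderate.
Brand 1 against Moderate: payoffs 12, 8, 10 → best response Light.
Brand 1 against Heavy: payoffs 1, 6, 8 → best response Heavy.
Brand 1 against Blitz: payoffs 9, 10, 4 → best response Moderate.
Brand 2 against Light: payoffs 3, 9, 2, 7 → best response Moderate.
Brand 2 against Moderate: payoffs 11, 5, 7, 9 → best response Light.
Brand 2 against Heavy: payoffs 6, 2, 10, 0 → best response Heavy.
Mutual best responses: (Light, Moderate); (Moderate, Light); (Heavy, Heavy).

The pure Nash equilibria are (Light, Moderate); (Moderate, Light); (Heavy, Heavy).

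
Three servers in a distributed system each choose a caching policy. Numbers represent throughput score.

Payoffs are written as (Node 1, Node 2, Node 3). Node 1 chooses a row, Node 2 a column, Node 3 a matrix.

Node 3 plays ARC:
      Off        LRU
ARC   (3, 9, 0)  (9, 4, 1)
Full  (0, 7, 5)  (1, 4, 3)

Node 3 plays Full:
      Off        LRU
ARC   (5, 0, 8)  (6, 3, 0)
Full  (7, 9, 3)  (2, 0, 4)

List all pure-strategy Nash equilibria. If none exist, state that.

(ARC, Off, ARC): Node 3 can switch to Full (0 → 8). Not NE.
(ARC, Off, Full): Node 1 can switch to Full (5 → 7). Not NE.
(ARC, LRU, ARC): Node 2 can switch to Off (4 → 9). Not NE.
(ARC, LRU, Full): Node 3 can switch to ARC (0 → 1). Not NE.
(Full, Off, ARC): Node 1 can switch to ARC (0 → 3). Not NE.
(Full, Off, Full): Node 3 can switch to ARC (3 → 5). Not NE.
(Full, LRU, ARC): Node 1 can switch to ARC (1 → 9). Not NE.
(Full, LRU, Full): Node 1 can switch to ARC (2 → 6). Not NE.

none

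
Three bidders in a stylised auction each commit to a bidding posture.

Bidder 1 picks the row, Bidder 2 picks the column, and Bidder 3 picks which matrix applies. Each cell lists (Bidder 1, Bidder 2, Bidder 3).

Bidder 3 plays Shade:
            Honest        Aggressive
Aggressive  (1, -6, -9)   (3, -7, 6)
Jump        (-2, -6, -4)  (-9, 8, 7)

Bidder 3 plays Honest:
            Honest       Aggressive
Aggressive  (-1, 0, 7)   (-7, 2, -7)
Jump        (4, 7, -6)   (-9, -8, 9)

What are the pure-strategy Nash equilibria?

(Aggressive, Honest, Shade): Bidder 3 can switch to Honest (-9 → 7). Not NE.
(Aggressive, Honest, Honest): Bidder 1 can switch to Jump (-1 → 4). Not NE.
(Aggressive, Aggressive, Shade): Bidder 2 can switch to Honest (-7 → -6). Not NE.
(Aggressive, Aggressive, Honest): Bidder 3 can switch to Shade (-7 → 6). Not NE.
(Jump, Honest, Shade): Bidder 1 can switch to Aggressive (-2 → 1). Not NE.
(Jump, Honest, Honest): Bidder 3 can switch to Shade (-6 → -4). Not NE.
(Jump, Aggressive, Shade): Bidder 1 can switch to Aggressive (-9 → 3). Not NE.
(Jump, Aggressive, Honest): Bidder 1 can switch to Aggressive (-9 → -7). Not NE.

There is no pure-strategy Nash equilibrium.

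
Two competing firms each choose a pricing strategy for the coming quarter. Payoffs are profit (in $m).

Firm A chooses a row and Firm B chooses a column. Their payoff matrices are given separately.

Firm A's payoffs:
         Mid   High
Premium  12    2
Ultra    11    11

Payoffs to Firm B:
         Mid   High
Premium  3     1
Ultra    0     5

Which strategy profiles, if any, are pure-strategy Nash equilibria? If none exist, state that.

Check each profile: it is a Nash equilibrium iff no player can strictly gain by switching unilaterally.
(Premium, Mid): Firm A gets 12, best alternative 11; Firm B gets 3, best alternative 1. No profitable deviation — NE.
(Premium, High): Firm A can switch to Ultra (2 → 11). Not NE.
(Ultra, Mid): Firm A can switch to Premium (11 → 12). Not NE.
(Ultra, High): Firm A gets 11, best alternative 2; Firm B gets 5, best alternative 0. No profitable deviation — NE.

The pure Nash equilibria are (Premium, Mid), (Ultra, High).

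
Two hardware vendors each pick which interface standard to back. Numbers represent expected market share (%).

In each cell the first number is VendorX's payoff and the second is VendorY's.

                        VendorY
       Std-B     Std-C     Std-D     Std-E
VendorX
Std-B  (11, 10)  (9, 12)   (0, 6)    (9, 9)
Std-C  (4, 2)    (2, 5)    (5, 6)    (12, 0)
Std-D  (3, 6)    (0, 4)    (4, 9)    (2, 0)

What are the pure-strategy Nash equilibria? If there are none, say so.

Pure-strategy Nash equilibria: (Std-B, Std-C); (Std-C, Std-D)

VendorX against Std-B: payoffs 11, 4, 3 → best response Std-B.
VendorX against Std-C: payoffs 9, 2, 0 → best response Std-B.
VendorX against Std-D: payoffs 0, 5, 4 → best response Std-C.
VendorX against Std-E: payoffs 9, 12, 2 → best response Std-C.
VendorY against Std-B: payoffs 10, 12, 6, 9 → best response Std-C.
VendorY against Std-C: payoffs 2, 5, 6, 0 → best response Std-D.
VendorY against Std-D: payoffs 6, 4, 9, 0 → best response Std-D.
Mutual best responses: (Std-B, Std-C); (Std-C, Std-D).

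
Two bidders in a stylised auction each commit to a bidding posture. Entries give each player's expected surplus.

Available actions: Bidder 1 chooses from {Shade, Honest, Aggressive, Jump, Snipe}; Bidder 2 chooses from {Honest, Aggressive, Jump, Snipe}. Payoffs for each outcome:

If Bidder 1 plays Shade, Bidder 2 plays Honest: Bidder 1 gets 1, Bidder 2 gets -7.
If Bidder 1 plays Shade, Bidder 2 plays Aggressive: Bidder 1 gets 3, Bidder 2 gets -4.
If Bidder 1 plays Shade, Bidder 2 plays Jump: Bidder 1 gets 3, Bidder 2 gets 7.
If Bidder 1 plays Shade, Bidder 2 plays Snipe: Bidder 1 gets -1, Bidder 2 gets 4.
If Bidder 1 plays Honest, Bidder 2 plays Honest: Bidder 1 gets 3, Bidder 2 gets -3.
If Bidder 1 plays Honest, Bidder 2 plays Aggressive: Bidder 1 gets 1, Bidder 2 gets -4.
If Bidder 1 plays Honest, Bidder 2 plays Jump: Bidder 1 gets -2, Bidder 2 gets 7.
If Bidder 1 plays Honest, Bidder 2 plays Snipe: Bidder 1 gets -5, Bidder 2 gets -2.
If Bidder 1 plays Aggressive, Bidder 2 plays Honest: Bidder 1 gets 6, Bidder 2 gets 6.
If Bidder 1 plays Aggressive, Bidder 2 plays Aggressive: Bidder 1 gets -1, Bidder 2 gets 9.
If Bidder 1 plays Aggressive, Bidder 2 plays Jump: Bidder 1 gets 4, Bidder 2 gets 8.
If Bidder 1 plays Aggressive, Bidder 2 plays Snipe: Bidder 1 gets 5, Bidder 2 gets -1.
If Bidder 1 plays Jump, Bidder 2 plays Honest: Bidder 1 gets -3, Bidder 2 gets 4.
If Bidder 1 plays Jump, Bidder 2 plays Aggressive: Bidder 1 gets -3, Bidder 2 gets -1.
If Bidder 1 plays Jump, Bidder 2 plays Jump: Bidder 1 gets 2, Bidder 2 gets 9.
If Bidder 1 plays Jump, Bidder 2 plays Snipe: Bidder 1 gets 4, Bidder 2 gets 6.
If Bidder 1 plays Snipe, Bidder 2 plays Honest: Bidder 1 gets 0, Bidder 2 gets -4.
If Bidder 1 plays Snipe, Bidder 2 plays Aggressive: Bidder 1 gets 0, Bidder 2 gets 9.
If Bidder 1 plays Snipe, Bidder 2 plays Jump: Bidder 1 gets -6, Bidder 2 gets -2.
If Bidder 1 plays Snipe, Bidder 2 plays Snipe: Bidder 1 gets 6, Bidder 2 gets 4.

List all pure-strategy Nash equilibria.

(Shade, Honest): Bidder 1 can switch to Honest (1 → 3). Not NE.
(Shade, Aggressive): Bidder 2 can switch to Jump (-4 → 7). Not NE.
(Shade, Jump): Bidder 1 can switch to Aggressive (3 → 4). Not NE.
(Shade, Snipe): Bidder 1 can switch to Aggressive (-1 → 5). Not NE.
(Honest, Honest): Bidder 1 can switch to Aggressive (3 → 6). Not NE.
(Honest, Aggressive): Bidder 1 can switch to Shade (1 → 3). Not NE.
(Honest, Jump): Bidder 1 can switch to Shade (-2 → 3). Not NE.
(Honest, Snipe): Bidder 1 can switch to Shade (-5 → -1). Not NE.
(Aggressive, Honest): Bidder 2 can switch to Aggressive (6 → 9). Not NE.
(Aggressive, Aggressive): Bidder 1 can switch to Shade (-1 → 3). Not NE.
(The remaining 10 profiles each have a profitable deviation by the same check.)

This game has no pure Nash equilibrium.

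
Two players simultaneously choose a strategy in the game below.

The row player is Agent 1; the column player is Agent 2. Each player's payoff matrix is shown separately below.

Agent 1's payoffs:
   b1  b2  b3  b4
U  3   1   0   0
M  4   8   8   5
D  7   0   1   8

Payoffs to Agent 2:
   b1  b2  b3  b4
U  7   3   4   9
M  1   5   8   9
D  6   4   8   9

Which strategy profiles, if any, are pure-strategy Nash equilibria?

(D, b4)

Agent 1 against b1: payoffs 3, 4, 7 → best response D.
Agent 1 against b2: payoffs 1, 8, 0 → best response M.
Agent 1 against b3: payoffs 0, 8, 1 → best response M.
Agent 1 against b4: payoffs 0, 5, 8 → best response D.
Agent 2 against U: payoffs 7, 3, 4, 9 → best response b4.
Agent 2 against M: payoffs 1, 5, 8, 9 → best response b4.
Agent 2 against D: payoffs 6, 4, 8, 9 → best response b4.
Mutual best responses: (D, b4).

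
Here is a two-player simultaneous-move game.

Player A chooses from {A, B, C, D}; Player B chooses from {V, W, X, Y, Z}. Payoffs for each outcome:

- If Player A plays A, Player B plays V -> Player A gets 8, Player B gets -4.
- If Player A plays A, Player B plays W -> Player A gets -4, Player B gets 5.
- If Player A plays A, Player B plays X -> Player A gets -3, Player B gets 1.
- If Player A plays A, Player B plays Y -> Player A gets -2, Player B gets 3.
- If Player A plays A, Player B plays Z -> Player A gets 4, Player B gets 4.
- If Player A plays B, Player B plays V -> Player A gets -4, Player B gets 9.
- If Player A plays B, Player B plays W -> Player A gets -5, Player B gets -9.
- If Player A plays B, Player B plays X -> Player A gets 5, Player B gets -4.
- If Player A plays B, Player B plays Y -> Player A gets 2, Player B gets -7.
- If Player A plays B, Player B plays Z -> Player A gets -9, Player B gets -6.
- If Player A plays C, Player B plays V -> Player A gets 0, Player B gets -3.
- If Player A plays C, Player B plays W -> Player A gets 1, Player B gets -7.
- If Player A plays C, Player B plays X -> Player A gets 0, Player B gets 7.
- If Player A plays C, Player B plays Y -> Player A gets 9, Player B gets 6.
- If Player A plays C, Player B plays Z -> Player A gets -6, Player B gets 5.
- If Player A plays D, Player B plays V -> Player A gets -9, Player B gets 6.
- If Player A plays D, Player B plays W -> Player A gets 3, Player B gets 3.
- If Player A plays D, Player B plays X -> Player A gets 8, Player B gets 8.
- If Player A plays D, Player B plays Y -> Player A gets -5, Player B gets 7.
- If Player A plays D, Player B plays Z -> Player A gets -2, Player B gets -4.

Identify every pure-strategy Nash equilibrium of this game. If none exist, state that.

The unique pure-strategy Nash equilibrium is (D, X).

(A, V): Player B can switch to W (-4 → 5). Not NE.
(A, W): Player A can switch to C (-4 → 1). Not NE.
(A, X): Player A can switch to B (-3 → 5). Not NE.
(A, Y): Player A can switch to B (-2 → 2). Not NE.
(A, Z): Player B can switch to W (4 → 5). Not NE.
(B, V): Player A can switch to A (-4 → 8). Not NE.
(B, W): Player A can switch to A (-5 → -4). Not NE.
(B, X): Player A can switch to D (5 → 8). Not NE.
(D, X): Player A gets 8, best alternative 5; Player B gets 8, best alternative 7. No profitable deviation — NE.
(The remaining 11 profiles each have a profitable deviation by the same check.)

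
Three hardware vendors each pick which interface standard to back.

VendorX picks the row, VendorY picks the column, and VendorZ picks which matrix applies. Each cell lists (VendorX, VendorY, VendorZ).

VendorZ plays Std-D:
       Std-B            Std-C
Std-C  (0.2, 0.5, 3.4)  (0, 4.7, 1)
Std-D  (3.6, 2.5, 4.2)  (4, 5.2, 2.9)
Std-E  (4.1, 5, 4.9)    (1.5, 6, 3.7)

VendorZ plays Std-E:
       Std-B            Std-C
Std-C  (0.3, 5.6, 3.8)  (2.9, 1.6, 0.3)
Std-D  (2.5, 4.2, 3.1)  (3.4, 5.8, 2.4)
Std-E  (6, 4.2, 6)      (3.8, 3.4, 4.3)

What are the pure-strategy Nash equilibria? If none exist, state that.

(Std-C, Std-B, Std-D): VendorX can switch to Std-D (0.2 → 3.6). Not NE.
(Std-C, Std-B, Std-E): VendorX can switch to Std-D (0.3 → 2.5). Not NE.
(Std-C, Std-C, Std-D): VendorX can switch to Std-D (0 → 4). Not NE.
(Std-C, Std-C, Std-E): VendorX can switch to Std-D (2.9 → 3.4). Not NE.
(Std-D, Std-B, Std-D): VendorX can switch to Std-E (3.6 → 4.1). Not NE.
(Std-D, Std-B, Std-E): VendorX can switch to Std-E (2.5 → 6). Not NE.
(Std-D, Std-C, Std-D): VendorX gets 4, best alternative 1.5; VendorY gets 5.2, best alternative 2.5; VendorZ gets 2.9, best alternative 2.4. No profitable deviation — NE.
(Std-D, Std-C, Std-E): VendorX can switch to Std-E (3.4 → 3.8). Not NE.
(Std-E, Std-B, Std-D): VendorY can switch to Std-C (5 → 6). Not NE.
(Std-E, Std-B, Std-E): VendorX gets 6, best alternative 2.5; VendorY gets 4.2, best alternative 3.4; VendorZ gets 6, best alternative 4.9. No profitable deviation — NE.
(Std-E, Std-C, Std-D): VendorX can switch to Std-D (1.5 → 4). Not NE.
(Std-E, Std-C, Std-E): VendorY can switch to Std-B (3.4 → 4.2). Not NE.

Pure-strategy Nash equilibria: (Std-D, Std-C, Std-D) and (Std-E, Std-B, Std-E)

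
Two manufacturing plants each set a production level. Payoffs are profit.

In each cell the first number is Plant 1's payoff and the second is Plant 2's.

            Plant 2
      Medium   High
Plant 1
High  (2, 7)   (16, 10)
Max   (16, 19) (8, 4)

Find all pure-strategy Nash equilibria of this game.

(High, High) and (Max, Medium)

Mark each player's best response to every combination of opponents' strategies; a profile where every player is best-responding is a pure Nash equilibrium.
Plant 1 against Medium: payoffs 2, 16 → best response Max.
Plant 1 against High: payoffs 16, 8 → best response High.
Plant 2 against High: payoffs 7, 10 → best response High.
Plant 2 against Max: payoffs 19, 4 → best response Medium.
Mutual best responses: (High, High); (Max, Medium).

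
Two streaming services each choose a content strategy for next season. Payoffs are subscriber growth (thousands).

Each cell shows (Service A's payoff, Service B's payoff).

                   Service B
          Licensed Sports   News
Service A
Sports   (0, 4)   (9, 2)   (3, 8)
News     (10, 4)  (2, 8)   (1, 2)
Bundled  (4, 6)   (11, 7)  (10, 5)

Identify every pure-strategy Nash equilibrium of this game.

(Bundled, Sports)

Check each profile: it is a Nash equilibrium iff no player can strictly gain by switching unilaterally.
(Sports, Licensed): Service A can switch to News (0 → 10). Not NE.
(Sports, Sports): Service A can switch to Bundled (9 → 11). Not NE.
(Sports, News): Service A can switch to Bundled (3 → 10). Not NE.
(News, Licensed): Service B can switch to Sports (4 → 8). Not NE.
(News, Sports): Service A can switch to Sports (2 → 9). Not NE.
(News, News): Service A can switch to Sports (1 → 3). Not NE.
(Bundled, Sports): Service A gets 11, best alternative 9; Service B gets 7, best alternative 6. No profitable deviation — NE.
(The remaining 2 profiles each have a profitable deviation by the same check.)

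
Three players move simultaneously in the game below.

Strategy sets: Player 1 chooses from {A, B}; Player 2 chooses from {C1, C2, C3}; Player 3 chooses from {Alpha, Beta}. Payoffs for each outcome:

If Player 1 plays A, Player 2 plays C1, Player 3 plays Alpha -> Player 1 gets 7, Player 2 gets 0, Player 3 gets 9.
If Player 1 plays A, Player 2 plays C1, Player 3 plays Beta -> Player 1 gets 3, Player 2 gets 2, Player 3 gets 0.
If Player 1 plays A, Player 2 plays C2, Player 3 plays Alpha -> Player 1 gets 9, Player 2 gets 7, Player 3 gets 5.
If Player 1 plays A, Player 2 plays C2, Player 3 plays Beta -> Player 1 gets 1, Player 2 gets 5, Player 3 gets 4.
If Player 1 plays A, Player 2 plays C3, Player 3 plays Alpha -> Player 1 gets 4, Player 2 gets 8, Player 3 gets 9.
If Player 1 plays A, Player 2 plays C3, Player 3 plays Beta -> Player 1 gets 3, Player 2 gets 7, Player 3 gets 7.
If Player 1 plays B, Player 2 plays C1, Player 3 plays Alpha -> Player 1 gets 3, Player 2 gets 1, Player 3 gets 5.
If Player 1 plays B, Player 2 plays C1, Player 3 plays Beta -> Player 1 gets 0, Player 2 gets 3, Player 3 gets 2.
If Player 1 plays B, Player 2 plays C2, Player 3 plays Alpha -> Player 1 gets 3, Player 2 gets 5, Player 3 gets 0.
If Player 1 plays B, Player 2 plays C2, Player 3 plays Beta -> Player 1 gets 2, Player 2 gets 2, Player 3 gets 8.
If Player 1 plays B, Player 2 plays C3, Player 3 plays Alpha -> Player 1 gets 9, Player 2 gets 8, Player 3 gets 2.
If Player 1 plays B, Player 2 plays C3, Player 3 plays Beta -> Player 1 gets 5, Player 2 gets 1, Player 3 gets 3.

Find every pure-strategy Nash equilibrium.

Player 1 against (C1, Alpha): payoffs 7, 3 → best response A.
Player 1 against (C1, Beta): payoffs 3, 0 → best response A.
Player 1 against (C2, Alpha): payoffs 9, 3 → best response A.
Player 1 against (C2, Beta): payoffs 1, 2 → best response B.
Player 1 against (C3, Alpha): payoffs 4, 9 → best response B.
Player 1 against (C3, Beta): payoffs 3, 5 → best response B.
Player 2 against (A, Alpha): payoffs 0, 7, 8 → best response C3.
Player 2 against (A, Beta): payoffs 2, 5, 7 → best response C3.
Player 2 against (B, Alpha): payoffs 1, 5, 8 → best response C3.
Player 2 against (B, Beta): payoffs 3, 2, 1 → best response C1.
Player 3 against (A, C1): payoffs 9, 0 → best response Alpha.
Player 3 against (A, C2): payoffs 5, 4 → best response Alpha.
Player 3 against (A, C3): payoffs 9, 7 → best response Alpha.
Player 3 against (B, C1): payoffs 5, 2 → best response Alpha.
Player 3 against (B, C2): payoffs 0, 8 → best response Beta.
Player 3 against (B, C3): payoffs 2, 3 → best response Beta.
No profile is a mutual best response for all players.

none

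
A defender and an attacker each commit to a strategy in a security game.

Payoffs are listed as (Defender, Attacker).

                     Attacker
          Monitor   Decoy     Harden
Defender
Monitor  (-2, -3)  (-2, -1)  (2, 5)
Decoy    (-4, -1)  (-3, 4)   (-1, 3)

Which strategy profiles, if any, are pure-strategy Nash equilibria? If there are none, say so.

Mark each player's best response to every combination of opponents' strategies; a profile where every player is best-responding is a pure Nash equilibrium.
Defender against Monitor: payoffs -2, -4 → best response Monitor.
Defender against Decoy: payoffs -2, -3 → best response Monitor.
Defender against Harden: payoffs 2, -1 → best response Monitor.
Attacker against Monitor: payoffs -3, -1, 5 → best response Harden.
Attacker against Decoy: payoffs -1, 4, 3 → best response Decoy.
Mutual best responses: (Monitor, Harden).

The unique pure-strategy Nash equilibrium is (Monitor, Harden).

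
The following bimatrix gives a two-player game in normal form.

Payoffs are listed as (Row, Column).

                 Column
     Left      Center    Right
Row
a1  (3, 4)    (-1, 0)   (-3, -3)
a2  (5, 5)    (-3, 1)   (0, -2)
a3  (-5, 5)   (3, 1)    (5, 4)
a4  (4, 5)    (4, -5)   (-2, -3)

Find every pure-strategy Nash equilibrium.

The unique pure-strategy Nash equilibrium is (a2, Left).

For each player, find the best response to each opponent profile; mutual best responses are the pure NE.
Row against Left: payoffs 3, 5, -5, 4 → best response a2.
Row against Center: payoffs -1, -3, 3, 4 → best response a4.
Row against Right: payoffs -3, 0, 5, -2 → best response a3.
Column against a1: payoffs 4, 0, -3 → best response Left.
Column against a2: payoffs 5, 1, -2 → best response Left.
Column against a3: payoffs 5, 1, 4 → best response Left.
Column against a4: payoffs 5, -5, -3 → best response Left.
Mutual best responses: (a2, Left).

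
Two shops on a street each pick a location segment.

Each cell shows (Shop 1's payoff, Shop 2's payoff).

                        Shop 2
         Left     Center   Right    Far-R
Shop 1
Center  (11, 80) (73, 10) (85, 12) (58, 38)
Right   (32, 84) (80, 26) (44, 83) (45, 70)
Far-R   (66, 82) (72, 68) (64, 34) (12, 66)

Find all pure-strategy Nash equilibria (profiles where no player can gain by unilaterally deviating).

Pure NE: (Far-R, Left)

Check each profile: it is a Nash equilibrium iff no player can strictly gain by switching unilaterally.
(Center, Left): Shop 1 can switch to Right (11 → 32). Not NE.
(Center, Center): Shop 1 can switch to Right (73 → 80). Not NE.
(Center, Right): Shop 2 can switch to Left (12 → 80). Not NE.
(Center, Far-R): Shop 2 can switch to Left (38 → 80). Not NE.
(Right, Left): Shop 1 can switch to Far-R (32 → 66). Not NE.
(Right, Center): Shop 2 can switch to Left (26 → 84). Not NE.
(Right, Right): Shop 1 can switch to Center (44 → 85). Not NE.
(Right, Far-R): Shop 1 can switch to Center (45 → 58). Not NE.
(Far-R, Left): Shop 1 gets 66, best alternative 32; Shop 2 gets 82, best alternative 68. No profitable deviation — NE.
(Far-R, Center): Shop 1 can switch to Center (72 → 73). Not NE.
(Far-R, Right): Shop 1 can switch to Center (64 → 85). Not NE.
(The remaining 1 profile has a profitable deviation by the same check.)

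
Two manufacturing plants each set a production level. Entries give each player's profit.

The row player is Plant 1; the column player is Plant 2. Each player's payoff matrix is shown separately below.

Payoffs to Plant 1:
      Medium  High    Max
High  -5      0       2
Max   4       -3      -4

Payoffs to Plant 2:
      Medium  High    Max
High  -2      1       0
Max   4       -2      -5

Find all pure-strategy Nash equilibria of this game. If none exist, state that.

(High, High) and (Max, Medium)

Plant 1 against Medium: payoffs -5, 4 → best response Max.
Plant 1 against High: payoffs 0, -3 → best response High.
Plant 1 against Max: payoffs 2, -4 → best response High.
Plant 2 against High: payoffs -2, 1, 0 → best response High.
Plant 2 against Max: payoffs 4, -2, -5 → best response Medium.
Mutual best responses: (High, High); (Max, Medium).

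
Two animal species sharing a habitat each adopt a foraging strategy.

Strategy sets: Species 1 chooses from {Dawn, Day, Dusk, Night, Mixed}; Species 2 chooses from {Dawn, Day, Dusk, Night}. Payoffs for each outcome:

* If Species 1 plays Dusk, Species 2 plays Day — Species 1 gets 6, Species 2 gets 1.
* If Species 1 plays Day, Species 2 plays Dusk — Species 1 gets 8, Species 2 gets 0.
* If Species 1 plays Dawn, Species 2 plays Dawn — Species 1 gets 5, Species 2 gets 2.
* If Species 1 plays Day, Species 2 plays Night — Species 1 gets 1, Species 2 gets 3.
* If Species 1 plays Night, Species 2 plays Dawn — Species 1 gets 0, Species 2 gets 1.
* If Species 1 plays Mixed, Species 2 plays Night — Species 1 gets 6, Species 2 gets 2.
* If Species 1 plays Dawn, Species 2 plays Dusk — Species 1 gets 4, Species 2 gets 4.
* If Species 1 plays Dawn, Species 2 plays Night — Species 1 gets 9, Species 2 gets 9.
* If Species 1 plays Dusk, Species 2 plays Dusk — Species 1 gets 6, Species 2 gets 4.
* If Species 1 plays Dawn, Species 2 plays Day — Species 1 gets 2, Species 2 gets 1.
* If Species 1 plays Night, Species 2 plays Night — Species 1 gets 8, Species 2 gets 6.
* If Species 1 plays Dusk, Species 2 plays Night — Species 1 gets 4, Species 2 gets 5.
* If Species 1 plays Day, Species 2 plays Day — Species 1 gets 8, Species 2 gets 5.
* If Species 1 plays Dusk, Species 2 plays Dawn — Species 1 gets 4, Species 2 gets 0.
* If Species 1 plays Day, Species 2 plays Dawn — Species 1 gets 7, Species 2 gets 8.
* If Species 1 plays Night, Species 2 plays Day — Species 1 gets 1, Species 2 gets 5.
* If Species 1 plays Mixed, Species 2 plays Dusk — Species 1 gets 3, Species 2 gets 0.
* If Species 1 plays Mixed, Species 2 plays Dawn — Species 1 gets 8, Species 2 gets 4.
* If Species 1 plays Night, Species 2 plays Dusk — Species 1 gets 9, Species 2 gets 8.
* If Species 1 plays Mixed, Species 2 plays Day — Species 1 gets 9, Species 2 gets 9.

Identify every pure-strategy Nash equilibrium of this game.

For each strategy profile, look for a profitable unilateral deviation.
(Dawn, Dawn): Species 1 can switch to Day (5 → 7). Not NE.
(Dawn, Day): Species 1 can switch to Day (2 → 8). Not NE.
(Dawn, Dusk): Species 1 can switch to Day (4 → 8). Not NE.
(Dawn, Night): Species 1 gets 9, best alternative 8; Species 2 gets 9, best alternative 4. No profitable deviation — NE.
(Day, Dawn): Species 1 can switch to Mixed (7 → 8). Not NE.
(Day, Day): Species 1 can switch to Mixed (8 → 9). Not NE.
(Day, Dusk): Species 1 can switch to Night (8 → 9). Not NE.
(Day, Night): Species 1 can switch to Dawn (1 → 9). Not NE.
(Dusk, Dawn): Species 1 can switch to Dawn (4 → 5). Not NE.
(Night, Dusk): Species 1 gets 9, best alternative 8; Species 2 gets 8, best alternative 6. No profitable deviation — NE.
(Mixed, Day): Species 1 gets 9, best alternative 8; Species 2 gets 9, best alternative 4. No profitable deviation — NE.
(The remaining 9 profiles each have a profitable deviation by the same check.)

(Dawn, Night); (Night, Dusk); (Mixed, Day)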